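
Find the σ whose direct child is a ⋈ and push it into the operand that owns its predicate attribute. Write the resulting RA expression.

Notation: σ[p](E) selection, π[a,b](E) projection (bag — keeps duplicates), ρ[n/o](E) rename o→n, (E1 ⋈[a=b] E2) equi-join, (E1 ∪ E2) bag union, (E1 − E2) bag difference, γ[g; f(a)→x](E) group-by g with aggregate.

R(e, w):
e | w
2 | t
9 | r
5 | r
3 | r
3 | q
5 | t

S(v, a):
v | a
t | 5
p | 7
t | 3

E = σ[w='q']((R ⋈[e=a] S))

σ filters on w, owned by the left side.
E' = (σ[w='q'](R) ⋈[e=a] S)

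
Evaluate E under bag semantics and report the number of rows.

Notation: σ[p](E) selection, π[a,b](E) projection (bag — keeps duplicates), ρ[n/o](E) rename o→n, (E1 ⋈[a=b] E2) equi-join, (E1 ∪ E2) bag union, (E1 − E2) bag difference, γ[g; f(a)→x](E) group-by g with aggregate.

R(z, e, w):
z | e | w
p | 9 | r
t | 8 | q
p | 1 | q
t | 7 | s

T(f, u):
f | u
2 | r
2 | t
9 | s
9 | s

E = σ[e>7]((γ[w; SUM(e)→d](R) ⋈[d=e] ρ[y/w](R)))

Row counts bottom-up:
  R → 4
  γ[w; SUM(e)→d](R) → 3
  R → 4
  ρ[y/w](R) → 4
  (γ[w; SUM(e)→d](R) ⋈[d=e] ρ[y/w](R)) → 3
  σ[e>7]((γ[w; SUM(e)→d](R) ⋈[d=e] ρ[y/w](R))) → 2

|E| = 2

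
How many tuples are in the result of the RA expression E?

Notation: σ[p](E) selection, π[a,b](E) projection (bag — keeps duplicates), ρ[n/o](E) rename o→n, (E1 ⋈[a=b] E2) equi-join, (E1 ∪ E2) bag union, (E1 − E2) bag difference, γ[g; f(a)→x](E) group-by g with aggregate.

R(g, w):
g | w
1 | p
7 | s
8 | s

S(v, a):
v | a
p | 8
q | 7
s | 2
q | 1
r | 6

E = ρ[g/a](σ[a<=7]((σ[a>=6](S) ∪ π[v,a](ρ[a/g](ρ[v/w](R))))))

Row counts bottom-up:
  S → 5
  σ[a>=6](S) → 3
  R → 3
  ρ[v/w](R) → 3
  ρ[a/g](ρ[v/w](R)) → 3
  π[v,a](ρ[a/g](ρ[v/w](R))) → 3
  (σ[a>=6](S) ∪ π[v,a](ρ[a/g](ρ[v/w](R)))) → 6
  σ[a<=7]((σ[a>=6](S) ∪ π[v,a](ρ[a/g](ρ[v/w](R))))) → 4
  ρ[g/a](σ[a<=7]((σ[a>=6](S) ∪ π[v,a](ρ[a/g](ρ[v/w](R)))))) → 4

|E| = 4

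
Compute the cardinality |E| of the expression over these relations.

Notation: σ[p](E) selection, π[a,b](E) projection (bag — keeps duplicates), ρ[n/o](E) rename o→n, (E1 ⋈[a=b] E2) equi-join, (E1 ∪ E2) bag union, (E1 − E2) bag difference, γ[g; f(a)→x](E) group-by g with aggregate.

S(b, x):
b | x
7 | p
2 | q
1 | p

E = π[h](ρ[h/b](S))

Stepwise |·|:
  S → 3
  ρ[h/b](S) → 3
  π[h](ρ[h/b](S)) → 3

|E| = 3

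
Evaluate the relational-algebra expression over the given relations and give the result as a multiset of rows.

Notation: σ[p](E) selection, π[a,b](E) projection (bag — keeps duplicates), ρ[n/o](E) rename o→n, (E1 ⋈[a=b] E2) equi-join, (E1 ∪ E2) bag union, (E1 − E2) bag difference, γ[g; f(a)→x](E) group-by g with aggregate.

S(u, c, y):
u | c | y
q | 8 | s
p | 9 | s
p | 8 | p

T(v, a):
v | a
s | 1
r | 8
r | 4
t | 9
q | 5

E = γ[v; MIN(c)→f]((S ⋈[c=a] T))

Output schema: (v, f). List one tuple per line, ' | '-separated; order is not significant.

Per-node cardinality:
  S → 3
  T → 5
  (S ⋈[c=a] T) → 3
  γ[v; MIN(c)→f]((S ⋈[c=a] T)) → 2

== RESULT ==
v | f
r | 8
t | 9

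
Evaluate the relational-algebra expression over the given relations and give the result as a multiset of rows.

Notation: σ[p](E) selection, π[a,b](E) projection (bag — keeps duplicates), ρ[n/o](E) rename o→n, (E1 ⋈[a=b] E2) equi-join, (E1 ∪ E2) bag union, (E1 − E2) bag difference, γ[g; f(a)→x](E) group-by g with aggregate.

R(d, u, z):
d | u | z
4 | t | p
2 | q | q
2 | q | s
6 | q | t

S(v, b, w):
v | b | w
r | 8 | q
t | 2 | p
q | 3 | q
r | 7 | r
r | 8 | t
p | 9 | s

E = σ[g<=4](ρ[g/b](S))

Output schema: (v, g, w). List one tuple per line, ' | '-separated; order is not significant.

Per-node cardinality:
  S → 6
  ρ[g/b](S) → 6
  σ[g<=4](ρ[g/b](S)) → 2

== RESULT ==
v | g | w
q | 3 | q
t | 2 | p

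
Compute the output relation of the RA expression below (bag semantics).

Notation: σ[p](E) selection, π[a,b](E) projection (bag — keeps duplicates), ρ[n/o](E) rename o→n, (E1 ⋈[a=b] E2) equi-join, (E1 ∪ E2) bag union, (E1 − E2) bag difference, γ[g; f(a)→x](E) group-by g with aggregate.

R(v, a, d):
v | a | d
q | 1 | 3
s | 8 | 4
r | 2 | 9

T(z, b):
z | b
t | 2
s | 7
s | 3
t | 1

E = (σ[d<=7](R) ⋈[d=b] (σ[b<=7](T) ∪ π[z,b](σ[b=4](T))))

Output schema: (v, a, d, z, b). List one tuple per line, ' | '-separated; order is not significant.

Subexpression sizes:
  R → 3
  σ[d<=7](R) → 2
  T → 4
  σ[b<=7](T) → 4
  T → 4
  σ[b=4](T) → 0
  π[z,b](σ[b=4](T)) → 0
  (σ[b<=7](T) ∪ π[z,b](σ[b=4](T))) → 4
  (σ[d<=7](R) ⋈[d=b] (σ[b<=7](T) ∪ π[z,b](σ[b=4](T)))) → 1

== RESULT ==
v | a | d | z | b
q | 1 | 3 | s | 3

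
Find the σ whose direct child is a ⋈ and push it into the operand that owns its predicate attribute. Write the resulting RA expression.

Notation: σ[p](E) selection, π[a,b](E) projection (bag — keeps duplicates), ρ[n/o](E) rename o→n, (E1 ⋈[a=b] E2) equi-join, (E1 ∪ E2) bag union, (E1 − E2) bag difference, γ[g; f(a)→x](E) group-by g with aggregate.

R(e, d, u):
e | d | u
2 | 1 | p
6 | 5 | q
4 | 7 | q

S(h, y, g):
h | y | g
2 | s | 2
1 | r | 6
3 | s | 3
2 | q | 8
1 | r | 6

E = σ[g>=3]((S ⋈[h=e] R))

σ filters on g, owned by the left side.
E' = (σ[g>=3](S) ⋈[h=e] R)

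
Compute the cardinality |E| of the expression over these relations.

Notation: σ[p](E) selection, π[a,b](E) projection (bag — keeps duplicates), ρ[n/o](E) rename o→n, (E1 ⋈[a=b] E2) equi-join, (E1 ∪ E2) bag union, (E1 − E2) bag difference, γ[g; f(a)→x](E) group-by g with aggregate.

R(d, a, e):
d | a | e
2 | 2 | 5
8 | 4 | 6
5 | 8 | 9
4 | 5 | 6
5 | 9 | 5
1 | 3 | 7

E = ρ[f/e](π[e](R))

Row counts bottom-up:
  R → 6
  π[e](R) → 6
  ρ[f/e](π[e](R)) → 6

|E| = 6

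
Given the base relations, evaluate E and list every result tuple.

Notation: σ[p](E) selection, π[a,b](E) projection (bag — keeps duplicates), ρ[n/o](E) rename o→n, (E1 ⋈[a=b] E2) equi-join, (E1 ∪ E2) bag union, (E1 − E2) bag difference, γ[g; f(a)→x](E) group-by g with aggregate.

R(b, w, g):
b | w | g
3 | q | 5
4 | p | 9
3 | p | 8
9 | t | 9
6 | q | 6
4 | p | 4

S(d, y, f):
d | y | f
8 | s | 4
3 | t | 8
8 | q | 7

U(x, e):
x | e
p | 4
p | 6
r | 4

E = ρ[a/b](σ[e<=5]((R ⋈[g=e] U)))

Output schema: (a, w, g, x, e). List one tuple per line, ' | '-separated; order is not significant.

Stepwise |·|:
  R → 6
  U → 3
  (R ⋈[g=e] U) → 3
  σ[e<=5]((R ⋈[g=e] U)) → 2
  ρ[a/b](σ[e<=5]((R ⋈[g=e] U))) → 2

== RESULT ==
a | w | g | x | e
4 | p | 4 | p | 4
4 | p | 4 | r | 4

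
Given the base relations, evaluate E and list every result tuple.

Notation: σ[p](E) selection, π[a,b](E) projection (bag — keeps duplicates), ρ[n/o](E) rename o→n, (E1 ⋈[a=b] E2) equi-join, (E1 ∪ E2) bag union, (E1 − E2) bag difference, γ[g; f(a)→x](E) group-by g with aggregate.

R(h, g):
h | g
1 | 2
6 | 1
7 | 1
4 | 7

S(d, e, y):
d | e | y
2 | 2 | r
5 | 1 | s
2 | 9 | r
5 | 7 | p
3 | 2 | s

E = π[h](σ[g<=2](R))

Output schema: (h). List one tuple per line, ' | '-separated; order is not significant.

Per-node cardinality:
  R → 4
  σ[g<=2](R) → 3
  π[h](σ[g<=2](R)) → 3

== RESULT ==
h
1
6
7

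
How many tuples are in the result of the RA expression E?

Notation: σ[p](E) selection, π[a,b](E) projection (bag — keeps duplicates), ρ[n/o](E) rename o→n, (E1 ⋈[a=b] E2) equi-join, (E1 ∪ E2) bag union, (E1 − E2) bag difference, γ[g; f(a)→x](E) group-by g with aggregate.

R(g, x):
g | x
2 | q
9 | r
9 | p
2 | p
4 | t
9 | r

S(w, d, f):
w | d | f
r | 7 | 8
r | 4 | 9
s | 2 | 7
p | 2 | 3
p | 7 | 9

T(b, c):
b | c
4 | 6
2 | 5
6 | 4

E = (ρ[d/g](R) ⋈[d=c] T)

Row counts bottom-up:
  R → 6
  ρ[d/g](R) → 6
  T → 3
  (ρ[d/g](R) ⋈[d=c] T) → 1

|E| = 1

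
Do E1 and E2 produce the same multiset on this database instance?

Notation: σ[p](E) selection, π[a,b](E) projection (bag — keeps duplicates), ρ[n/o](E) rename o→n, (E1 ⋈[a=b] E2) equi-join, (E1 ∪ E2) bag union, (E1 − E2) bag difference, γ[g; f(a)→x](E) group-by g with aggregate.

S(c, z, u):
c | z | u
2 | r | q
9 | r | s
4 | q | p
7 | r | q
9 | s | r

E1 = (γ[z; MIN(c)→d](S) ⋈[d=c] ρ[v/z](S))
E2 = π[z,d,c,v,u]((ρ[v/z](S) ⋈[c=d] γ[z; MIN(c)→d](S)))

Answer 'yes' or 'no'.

E1 per-node cardinality:
  S → 5
  γ[z; MIN(c)→d](S) → 3
  S → 5
  ρ[v/z](S) → 5
  (γ[z; MIN(c)→d](S) ⋈[d=c] ρ[v/z](S)) → 4
E2 per-node cardinality:
  S → 5
  ρ[v/z](S) → 5
  S → 5
  γ[z; MIN(c)→d](S) → 3
  (ρ[v/z](S) ⋈[c=d] γ[z; MIN(c)→d](S)) → 4
  π[z,d,c,v,u]((ρ[v/z](S) ⋈[c=d] γ[z; MIN(c)→d](S))) → 4

E1 and E2 produce the same multiset:
z | d | c | v | u
q | 4 | 4 | q | p
r | 2 | 2 | r | q
s | 9 | 9 | r | s
s | 9 | 9 | s | r

yes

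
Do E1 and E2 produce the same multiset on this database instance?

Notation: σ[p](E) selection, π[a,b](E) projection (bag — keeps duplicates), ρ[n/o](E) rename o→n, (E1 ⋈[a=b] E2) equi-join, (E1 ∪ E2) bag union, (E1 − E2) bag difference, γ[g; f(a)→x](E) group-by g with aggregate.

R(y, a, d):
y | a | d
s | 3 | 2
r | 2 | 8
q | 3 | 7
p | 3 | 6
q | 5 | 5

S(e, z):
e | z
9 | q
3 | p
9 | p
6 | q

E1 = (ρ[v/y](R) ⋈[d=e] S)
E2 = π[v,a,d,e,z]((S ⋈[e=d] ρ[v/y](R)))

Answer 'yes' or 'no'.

E1 subexpression sizes:
  R → 5
  ρ[v/y](R) → 5
  S → 4
  (ρ[v/y](R) ⋈[d=e] S) → 1
E2 subexpression sizes:
  S → 4
  R → 5
  ρ[v/y](R) → 5
  (S ⋈[e=d] ρ[v/y](R)) → 1
  π[v,a,d,e,z]((S ⋈[e=d] ρ[v/y](R))) → 1

E1 and E2 produce the same multiset:
v | a | d | e | z
p | 3 | 6 | 6 | q

yes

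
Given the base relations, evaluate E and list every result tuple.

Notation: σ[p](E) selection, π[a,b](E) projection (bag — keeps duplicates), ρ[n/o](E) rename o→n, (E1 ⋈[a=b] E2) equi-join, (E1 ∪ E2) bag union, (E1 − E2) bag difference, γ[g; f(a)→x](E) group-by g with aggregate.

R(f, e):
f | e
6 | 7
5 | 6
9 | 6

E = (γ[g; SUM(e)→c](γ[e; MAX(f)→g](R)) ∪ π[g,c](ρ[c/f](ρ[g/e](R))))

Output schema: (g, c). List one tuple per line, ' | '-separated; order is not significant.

Stepwise |·|:
  R → 3
  γ[e; MAX(f)→g](R) → 2
  γ[g; SUM(e)→c](γ[e; MAX(f)→g](R)) → 2
  R → 3
  ρ[g/e](R) → 3
  ρ[c/f](ρ[g/e](R)) → 3
  π[g,c](ρ[c/f](ρ[g/e](R))) → 3
  (γ[g; SUM(e)→c](γ[e; MAX(f)→g](R)) ∪ π[g,c](ρ[c/f](ρ[g/e](R)))) → 5

== RESULT ==
g | c
6 | 5
6 | 7
6 | 9
7 | 6
9 | 6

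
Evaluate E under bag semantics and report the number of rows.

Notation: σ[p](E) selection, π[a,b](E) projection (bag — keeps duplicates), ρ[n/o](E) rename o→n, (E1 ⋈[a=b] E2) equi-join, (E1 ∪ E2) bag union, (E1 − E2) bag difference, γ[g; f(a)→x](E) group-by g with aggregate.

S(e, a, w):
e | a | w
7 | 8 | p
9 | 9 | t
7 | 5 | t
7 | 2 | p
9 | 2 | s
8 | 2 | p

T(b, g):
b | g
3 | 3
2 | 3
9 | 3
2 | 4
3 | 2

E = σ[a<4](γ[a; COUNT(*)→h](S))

Stepwise |·|:
  S → 6
  γ[a; COUNT(*)→h](S) → 4
  σ[a<4](γ[a; COUNT(*)→h](S)) → 1

|E| = 1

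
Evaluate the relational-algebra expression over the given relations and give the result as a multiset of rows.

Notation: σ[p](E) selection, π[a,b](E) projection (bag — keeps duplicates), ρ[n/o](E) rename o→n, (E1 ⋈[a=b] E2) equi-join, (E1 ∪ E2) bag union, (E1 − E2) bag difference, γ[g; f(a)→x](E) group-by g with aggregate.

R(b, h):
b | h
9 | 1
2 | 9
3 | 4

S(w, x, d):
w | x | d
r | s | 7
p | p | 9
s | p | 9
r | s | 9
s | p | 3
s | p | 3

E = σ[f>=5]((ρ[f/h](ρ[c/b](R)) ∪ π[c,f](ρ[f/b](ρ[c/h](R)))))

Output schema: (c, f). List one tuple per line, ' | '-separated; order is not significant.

Subexpression sizes:
  R → 3
  ρ[c/b](R) → 3
  ρ[f/h](ρ[c/b](R)) → 3
  R → 3
  ρ[c/h](R) → 3
  ρ[f/b](ρ[c/h](R)) → 3
  π[c,f](ρ[f/b](ρ[c/h](R))) → 3
  (ρ[f/h](ρ[c/b](R)) ∪ π[c,f](ρ[f/b](ρ[c/h](R)))) → 6
  σ[f>=5]((ρ[f/h](ρ[c/b](R)) ∪ π[c,f](ρ[f/b](ρ[c/h](R))))) → 2

== RESULT ==
c | f
1 | 9
2 | 9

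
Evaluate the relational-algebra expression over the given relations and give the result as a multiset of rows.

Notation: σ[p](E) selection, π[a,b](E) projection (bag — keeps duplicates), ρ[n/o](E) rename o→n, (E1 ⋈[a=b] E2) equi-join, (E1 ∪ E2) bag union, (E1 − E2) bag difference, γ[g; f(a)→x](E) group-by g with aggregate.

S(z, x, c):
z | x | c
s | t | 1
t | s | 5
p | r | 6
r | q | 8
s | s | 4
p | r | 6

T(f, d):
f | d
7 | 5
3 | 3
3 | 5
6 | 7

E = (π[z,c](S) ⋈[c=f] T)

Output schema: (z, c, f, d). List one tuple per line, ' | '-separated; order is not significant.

Subexpression sizes:
  S → 6
  π[z,c](S) → 6
  T → 4
  (π[z,c](S) ⋈[c=f] T) → 2

== RESULT ==
z | c | f | d
p | 6 | 6 | 7
p | 6 | 6 | 7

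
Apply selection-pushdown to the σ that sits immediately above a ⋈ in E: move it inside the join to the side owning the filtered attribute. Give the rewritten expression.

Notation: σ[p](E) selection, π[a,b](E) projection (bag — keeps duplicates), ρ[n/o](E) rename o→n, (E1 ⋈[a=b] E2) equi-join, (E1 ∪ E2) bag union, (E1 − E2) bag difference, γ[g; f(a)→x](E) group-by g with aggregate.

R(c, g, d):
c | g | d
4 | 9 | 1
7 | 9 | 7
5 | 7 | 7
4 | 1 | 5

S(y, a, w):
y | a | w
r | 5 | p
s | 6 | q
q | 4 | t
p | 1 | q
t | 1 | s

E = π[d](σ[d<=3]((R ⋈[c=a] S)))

σ filters on d, owned by the left side.
E' = π[d]((σ[d<=3](R) ⋈[c=a] S))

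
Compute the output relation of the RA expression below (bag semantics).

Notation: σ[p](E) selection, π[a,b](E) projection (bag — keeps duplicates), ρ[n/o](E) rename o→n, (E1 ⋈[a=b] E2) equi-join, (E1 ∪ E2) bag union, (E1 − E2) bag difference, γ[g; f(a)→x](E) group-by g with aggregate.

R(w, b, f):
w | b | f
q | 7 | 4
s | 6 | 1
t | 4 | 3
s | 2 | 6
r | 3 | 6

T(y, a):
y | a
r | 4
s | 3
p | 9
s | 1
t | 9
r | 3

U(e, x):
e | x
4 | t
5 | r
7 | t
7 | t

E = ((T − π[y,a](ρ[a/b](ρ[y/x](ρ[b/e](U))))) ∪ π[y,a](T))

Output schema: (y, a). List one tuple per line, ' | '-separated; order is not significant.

Subexpression sizes:
  T → 6
  U → 4
  ρ[b/e](U) → 4
  ρ[y/x](ρ[b/e](U)) → 4
  ρ[a/b](ρ[y/x](ρ[b/e](U))) → 4
  π[y,a](ρ[a/b](ρ[y/x](ρ[b/e](U)))) → 4
  (T − π[y,a](ρ[a/b](ρ[y/x](ρ[b/e](U))))) → 6
  T → 6
  π[y,a](T) → 6
  ((T − π[y,a](ρ[a/b](ρ[y/x](ρ[b/e](U))))) ∪ π[y,a](T)) → 12

== RESULT ==
y | a
p | 9
p | 9
r | 3
r | 3
r | 4
r | 4
s | 1
s | 1
s | 3
s | 3
t | 9
t | 9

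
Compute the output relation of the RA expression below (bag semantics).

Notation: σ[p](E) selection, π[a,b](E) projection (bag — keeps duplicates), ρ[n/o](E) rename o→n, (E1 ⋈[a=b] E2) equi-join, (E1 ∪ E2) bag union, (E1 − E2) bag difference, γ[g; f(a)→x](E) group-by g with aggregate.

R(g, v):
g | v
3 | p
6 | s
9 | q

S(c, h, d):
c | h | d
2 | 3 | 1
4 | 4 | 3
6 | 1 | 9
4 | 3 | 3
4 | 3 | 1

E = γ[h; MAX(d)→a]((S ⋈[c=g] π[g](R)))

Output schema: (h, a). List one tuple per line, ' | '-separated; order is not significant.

Per-node cardinality:
  S → 5
  R → 3
  π[g](R) → 3
  (S ⋈[c=g] π[g](R)) → 1
  γ[h; MAX(d)→a]((S ⋈[c=g] π[g](R))) → 1

== RESULT ==
h | a
1 | 9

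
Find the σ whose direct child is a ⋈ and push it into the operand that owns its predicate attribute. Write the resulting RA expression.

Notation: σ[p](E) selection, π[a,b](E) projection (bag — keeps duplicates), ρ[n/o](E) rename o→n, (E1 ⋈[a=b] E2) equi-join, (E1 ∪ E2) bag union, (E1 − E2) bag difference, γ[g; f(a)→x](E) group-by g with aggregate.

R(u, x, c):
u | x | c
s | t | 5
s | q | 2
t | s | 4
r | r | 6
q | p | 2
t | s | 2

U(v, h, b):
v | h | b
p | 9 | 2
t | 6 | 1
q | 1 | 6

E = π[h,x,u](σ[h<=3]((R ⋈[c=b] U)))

σ filters on h, owned by the right side.
E' = π[h,x,u]((R ⋈[c=b] σ[h<=3](U)))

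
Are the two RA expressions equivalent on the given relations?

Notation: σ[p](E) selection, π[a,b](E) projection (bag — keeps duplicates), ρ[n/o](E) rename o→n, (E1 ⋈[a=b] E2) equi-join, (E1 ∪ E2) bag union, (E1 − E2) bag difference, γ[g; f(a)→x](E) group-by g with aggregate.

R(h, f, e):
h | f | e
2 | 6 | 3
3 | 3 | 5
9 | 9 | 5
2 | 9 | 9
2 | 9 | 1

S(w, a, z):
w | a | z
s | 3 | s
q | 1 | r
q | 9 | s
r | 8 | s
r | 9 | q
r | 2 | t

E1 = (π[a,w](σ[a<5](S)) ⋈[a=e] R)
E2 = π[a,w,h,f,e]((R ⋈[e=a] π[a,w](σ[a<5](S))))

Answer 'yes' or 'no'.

E1 stepwise |·|:
  S → 6
  σ[a<5](S) → 3
  π[a,w](σ[a<5](S)) → 3
  R → 5
  (π[a,w](σ[a<5](S)) ⋈[a=e] R) → 2
E2 stepwise |·|:
  R → 5
  S → 6
  σ[a<5](S) → 3
  π[a,w](σ[a<5](S)) → 3
  (R ⋈[e=a] π[a,w](σ[a<5](S))) → 2
  π[a,w,h,f,e]((R ⋈[e=a] π[a,w](σ[a<5](S)))) → 2

E1 and E2 produce the same multiset:
a | w | h | f | e
1 | q | 2 | 9 | 1
3 | s | 2 | 6 | 3

yes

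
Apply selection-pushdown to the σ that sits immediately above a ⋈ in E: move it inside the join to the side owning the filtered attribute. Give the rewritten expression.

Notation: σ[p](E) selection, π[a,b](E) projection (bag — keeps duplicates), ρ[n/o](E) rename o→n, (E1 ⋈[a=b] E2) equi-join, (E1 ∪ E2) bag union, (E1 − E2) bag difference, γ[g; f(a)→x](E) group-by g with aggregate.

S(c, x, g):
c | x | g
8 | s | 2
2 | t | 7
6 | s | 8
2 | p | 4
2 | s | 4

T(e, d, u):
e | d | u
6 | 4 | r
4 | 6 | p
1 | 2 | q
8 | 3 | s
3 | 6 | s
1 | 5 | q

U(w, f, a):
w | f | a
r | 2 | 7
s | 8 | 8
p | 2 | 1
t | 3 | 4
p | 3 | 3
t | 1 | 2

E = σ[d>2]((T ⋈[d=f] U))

σ filters on d, owned by the left side.
E' = (σ[d>2](T) ⋈[d=f] U)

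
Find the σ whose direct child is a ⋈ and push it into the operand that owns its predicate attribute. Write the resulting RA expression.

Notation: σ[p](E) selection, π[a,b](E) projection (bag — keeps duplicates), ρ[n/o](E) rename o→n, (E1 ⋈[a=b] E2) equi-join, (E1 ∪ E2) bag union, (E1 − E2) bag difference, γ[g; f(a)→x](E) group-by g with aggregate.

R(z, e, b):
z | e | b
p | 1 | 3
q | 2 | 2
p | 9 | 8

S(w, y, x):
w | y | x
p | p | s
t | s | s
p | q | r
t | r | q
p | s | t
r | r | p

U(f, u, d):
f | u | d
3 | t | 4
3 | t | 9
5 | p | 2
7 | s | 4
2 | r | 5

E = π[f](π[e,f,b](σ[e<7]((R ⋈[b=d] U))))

σ filters on e, owned by the left side.
E' = π[f](π[e,f,b]((σ[e<7](R) ⋈[b=d] U)))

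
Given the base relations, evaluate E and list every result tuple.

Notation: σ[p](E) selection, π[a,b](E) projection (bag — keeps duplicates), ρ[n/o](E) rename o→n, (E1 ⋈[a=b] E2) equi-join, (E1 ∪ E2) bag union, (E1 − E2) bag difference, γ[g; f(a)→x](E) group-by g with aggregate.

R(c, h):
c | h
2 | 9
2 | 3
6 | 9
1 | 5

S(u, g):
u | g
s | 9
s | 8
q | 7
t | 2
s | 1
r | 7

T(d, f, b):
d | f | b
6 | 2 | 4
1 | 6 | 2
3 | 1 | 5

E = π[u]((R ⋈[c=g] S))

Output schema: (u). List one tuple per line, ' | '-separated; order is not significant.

Stepwise |·|:
  R → 4
  S → 6
  (R ⋈[c=g] S) → 3
  π[u]((R ⋈[c=g] S)) → 3

== RESULT ==
u
s
t
t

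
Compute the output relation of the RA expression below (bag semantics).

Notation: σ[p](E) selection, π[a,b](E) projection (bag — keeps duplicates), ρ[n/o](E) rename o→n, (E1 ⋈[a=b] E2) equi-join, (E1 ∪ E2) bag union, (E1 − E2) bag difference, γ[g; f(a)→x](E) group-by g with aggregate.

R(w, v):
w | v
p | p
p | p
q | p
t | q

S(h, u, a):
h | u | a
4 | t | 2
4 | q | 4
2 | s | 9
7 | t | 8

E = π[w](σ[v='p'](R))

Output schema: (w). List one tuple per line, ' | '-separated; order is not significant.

Subexpression sizes:
  R → 4
  σ[v='p'](R) → 3
  π[w](σ[v='p'](R)) → 3

== RESULT ==
w
p
p
q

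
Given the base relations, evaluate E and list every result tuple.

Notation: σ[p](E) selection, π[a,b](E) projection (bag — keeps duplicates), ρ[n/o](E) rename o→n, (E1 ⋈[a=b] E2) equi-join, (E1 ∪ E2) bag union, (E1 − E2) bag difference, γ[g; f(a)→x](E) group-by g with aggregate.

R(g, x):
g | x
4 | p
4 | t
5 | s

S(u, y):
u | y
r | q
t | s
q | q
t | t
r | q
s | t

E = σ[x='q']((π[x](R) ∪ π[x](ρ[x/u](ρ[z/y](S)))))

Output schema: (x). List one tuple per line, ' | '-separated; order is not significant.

Row counts bottom-up:
  R → 3
  π[x](R) → 3
  S → 6
  ρ[z/y](S) → 6
  ρ[x/u](ρ[z/y](S)) → 6
  π[x](ρ[x/u](ρ[z/y](S))) → 6
  (π[x](R) ∪ π[x](ρ[x/u](ρ[z/y](S)))) → 9
  σ[x='q']((π[x](R) ∪ π[x](ρ[x/u](ρ[z/y](S))))) → 1

== RESULT ==
x
q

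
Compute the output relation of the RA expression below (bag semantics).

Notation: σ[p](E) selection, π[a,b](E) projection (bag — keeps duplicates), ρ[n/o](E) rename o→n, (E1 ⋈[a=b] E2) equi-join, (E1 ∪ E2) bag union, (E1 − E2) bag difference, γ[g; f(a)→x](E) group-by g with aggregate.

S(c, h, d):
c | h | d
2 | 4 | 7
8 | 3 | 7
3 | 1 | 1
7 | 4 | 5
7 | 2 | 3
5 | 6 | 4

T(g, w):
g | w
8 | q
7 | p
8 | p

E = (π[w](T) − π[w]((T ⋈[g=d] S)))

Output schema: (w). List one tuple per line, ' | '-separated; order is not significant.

Row counts bottom-up:
  T → 3
  π[w](T) → 3
  T → 3
  S → 6
  (T ⋈[g=d] S) → 2
  π[w]((T ⋈[g=d] S)) → 2
  (π[w](T) − π[w]((T ⋈[g=d] S))) → 1

== RESULT ==
w
q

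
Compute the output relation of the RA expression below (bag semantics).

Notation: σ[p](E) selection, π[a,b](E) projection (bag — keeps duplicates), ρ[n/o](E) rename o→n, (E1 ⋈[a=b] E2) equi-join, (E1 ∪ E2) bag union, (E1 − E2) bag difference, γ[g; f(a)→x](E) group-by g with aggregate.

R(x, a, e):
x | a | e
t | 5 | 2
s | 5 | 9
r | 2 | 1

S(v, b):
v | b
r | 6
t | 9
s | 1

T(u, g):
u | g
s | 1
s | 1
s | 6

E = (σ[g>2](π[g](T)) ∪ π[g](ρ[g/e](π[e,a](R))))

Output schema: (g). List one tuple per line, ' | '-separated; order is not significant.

Row counts bottom-up:
  T → 3
  π[g](T) → 3
  σ[g>2](π[g](T)) → 1
  R → 3
  π[e,a](R) → 3
  ρ[g/e](π[e,a](R)) → 3
  π[g](ρ[g/e](π[e,a](R))) → 3
  (σ[g>2](π[g](T)) ∪ π[g](ρ[g/e](π[e,a](R)))) → 4

== RESULT ==
g
1
2
6
9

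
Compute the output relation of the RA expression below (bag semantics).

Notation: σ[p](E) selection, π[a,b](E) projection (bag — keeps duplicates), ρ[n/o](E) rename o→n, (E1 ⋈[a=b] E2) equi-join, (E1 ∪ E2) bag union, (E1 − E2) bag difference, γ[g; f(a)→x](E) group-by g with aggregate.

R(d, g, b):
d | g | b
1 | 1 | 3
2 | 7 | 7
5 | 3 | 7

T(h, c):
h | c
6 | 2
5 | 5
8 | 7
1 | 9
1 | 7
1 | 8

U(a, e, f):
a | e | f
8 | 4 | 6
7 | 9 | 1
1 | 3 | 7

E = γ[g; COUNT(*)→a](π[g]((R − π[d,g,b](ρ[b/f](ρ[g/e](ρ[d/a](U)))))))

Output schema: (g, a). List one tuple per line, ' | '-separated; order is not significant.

Row counts bottom-up:
  R → 3
  U → 3
  ρ[d/a](U) → 3
  ρ[g/e](ρ[d/a](U)) → 3
  ρ[b/f](ρ[g/e](ρ[d/a](U))) → 3
  π[d,g,b](ρ[b/f](ρ[g/e](ρ[d/a](U)))) → 3
  (R − π[d,g,b](ρ[b/f](ρ[g/e](ρ[d/a](U))))) → 3
  π[g]((R − π[d,g,b](ρ[b/f](ρ[g/e](ρ[d/a](U)))))) → 3
  γ[g; COUNT(*)→a](π[g]((R − π[d,g,b](ρ[b/f](ρ[g/e](ρ[d/a](U))))))) → 3

== RESULT ==
g | a
1 | 1
3 | 1
7 | 1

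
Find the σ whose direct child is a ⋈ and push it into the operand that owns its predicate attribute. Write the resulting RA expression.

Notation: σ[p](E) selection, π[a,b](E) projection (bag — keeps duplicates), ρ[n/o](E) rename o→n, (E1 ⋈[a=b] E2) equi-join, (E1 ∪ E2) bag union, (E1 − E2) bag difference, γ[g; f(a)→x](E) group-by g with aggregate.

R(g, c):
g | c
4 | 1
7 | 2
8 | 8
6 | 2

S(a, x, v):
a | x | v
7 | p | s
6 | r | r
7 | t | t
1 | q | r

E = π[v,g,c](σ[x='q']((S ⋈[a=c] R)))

σ filters on x, owned by the left side.
E' = π[v,g,c]((σ[x='q'](S) ⋈[a=c] R))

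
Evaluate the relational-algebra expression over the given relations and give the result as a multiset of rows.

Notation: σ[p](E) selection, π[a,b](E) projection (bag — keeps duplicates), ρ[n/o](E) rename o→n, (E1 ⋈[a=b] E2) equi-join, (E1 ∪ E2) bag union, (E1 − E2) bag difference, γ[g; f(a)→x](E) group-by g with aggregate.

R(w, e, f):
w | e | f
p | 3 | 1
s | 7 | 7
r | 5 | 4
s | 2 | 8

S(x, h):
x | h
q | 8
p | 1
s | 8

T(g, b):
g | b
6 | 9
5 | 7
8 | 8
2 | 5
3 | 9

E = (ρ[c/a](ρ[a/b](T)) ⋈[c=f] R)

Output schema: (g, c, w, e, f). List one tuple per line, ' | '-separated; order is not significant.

Subexpression sizes:
  T → 5
  ρ[a/b](T) → 5
  ρ[c/a](ρ[a/b](T)) → 5
  R → 4
  (ρ[c/a](ρ[a/b](T)) ⋈[c=f] R) → 2

== RESULT ==
g | c | w | e | f
5 | 7 | s | 7 | 7
8 | 8 | s | 2 | 8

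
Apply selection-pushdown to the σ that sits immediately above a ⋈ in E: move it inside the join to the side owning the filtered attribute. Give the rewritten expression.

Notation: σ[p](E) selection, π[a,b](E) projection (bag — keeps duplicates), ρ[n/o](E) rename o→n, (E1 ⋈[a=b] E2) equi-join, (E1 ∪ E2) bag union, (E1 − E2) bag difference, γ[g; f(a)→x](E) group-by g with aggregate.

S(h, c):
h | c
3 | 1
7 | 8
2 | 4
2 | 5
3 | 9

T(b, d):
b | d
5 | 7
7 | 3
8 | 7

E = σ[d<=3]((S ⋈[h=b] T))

σ filters on d, owned by the right side.
E' = (S ⋈[h=b] σ[d<=3](T))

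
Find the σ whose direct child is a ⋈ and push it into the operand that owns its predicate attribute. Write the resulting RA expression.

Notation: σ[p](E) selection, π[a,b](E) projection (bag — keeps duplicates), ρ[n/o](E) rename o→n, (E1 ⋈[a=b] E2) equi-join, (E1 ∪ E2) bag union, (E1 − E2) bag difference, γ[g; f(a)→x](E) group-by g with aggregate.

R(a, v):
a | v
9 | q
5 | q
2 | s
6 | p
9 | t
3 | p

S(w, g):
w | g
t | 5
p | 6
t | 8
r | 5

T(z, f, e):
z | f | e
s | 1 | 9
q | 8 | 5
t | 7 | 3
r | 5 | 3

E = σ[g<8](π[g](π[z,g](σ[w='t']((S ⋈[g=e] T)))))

σ filters on w, owned by the left side.
E' = σ[g<8](π[g](π[z,g]((σ[w='t'](S) ⋈[g=e] T))))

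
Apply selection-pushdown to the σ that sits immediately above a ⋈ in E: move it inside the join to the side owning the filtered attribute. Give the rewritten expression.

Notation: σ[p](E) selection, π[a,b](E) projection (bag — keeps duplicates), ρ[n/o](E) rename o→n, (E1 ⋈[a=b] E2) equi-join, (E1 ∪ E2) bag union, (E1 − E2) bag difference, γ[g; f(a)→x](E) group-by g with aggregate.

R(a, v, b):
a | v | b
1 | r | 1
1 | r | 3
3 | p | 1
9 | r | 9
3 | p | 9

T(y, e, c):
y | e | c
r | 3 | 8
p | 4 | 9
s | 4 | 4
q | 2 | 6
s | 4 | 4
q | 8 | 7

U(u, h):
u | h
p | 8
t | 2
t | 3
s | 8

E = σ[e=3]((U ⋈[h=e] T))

σ filters on e, owned by the right side.
E' = (U ⋈[h=e] σ[e=3](T))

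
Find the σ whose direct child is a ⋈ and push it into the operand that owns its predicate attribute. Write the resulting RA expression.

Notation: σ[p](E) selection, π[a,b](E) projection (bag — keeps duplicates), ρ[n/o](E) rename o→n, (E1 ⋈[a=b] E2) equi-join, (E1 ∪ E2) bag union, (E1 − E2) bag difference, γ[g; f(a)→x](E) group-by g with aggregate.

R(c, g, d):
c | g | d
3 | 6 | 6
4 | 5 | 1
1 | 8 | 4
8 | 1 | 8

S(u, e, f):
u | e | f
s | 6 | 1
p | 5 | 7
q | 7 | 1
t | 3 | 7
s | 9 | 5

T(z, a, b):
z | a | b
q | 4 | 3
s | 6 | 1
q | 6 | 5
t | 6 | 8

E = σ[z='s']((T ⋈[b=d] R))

σ filters on z, owned by the left side.
E' = (σ[z='s'](T) ⋈[b=d] R)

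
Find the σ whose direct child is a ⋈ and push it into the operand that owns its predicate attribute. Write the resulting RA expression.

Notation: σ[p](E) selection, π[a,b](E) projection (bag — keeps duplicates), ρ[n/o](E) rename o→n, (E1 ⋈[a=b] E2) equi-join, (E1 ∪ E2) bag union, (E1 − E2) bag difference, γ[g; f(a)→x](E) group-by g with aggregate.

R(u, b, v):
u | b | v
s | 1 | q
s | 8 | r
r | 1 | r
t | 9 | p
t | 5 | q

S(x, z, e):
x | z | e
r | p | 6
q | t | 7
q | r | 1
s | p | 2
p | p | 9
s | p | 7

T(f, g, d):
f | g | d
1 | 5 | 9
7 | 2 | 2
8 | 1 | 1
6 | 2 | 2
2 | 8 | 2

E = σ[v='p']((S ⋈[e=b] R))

σ filters on v, owned by the right side.
E' = (S ⋈[e=b] σ[v='p'](R))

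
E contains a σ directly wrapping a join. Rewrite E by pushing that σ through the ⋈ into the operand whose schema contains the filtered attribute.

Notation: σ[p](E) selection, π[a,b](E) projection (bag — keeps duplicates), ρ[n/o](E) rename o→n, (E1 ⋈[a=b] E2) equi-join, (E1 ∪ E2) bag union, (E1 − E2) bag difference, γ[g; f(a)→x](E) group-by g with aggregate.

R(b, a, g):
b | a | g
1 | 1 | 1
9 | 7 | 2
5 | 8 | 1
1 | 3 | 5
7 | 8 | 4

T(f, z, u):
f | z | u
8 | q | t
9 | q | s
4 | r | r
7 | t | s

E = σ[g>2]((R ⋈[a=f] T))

σ filters on g, owned by the left side.
E' = (σ[g>2](R) ⋈[a=f] T)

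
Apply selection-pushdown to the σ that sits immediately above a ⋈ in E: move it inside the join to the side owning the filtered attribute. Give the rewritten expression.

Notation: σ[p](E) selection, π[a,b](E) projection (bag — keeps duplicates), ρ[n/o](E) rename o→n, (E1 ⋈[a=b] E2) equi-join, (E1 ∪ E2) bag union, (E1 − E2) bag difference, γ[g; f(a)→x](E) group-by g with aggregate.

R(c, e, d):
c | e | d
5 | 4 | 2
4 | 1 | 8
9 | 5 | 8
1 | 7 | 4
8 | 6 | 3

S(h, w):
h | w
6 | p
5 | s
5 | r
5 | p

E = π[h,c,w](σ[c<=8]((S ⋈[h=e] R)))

σ filters on c, owned by the right side.
E' = π[h,c,w]((S ⋈[h=e] σ[c<=8](R)))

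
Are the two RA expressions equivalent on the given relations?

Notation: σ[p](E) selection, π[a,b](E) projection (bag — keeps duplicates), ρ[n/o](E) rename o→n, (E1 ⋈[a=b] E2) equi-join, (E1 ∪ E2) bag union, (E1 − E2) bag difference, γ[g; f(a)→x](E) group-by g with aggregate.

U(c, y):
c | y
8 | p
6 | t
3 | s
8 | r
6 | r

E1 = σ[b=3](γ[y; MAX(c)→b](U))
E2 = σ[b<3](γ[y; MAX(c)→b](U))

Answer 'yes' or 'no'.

E1 row counts bottom-up:
  U → 5
  γ[y; MAX(c)→b](U) → 4
  σ[b=3](γ[y; MAX(c)→b](U)) → 1
E2 row counts bottom-up:
  U → 5
  γ[y; MAX(c)→b](U) → 4
  σ[b<3](γ[y; MAX(c)→b](U)) → 0

E1 result:
y | b
s | 3
E2 result:
y | b
(0 rows)
Witness: ('s', 3) appears 1× in E1 but 0× in E2.

no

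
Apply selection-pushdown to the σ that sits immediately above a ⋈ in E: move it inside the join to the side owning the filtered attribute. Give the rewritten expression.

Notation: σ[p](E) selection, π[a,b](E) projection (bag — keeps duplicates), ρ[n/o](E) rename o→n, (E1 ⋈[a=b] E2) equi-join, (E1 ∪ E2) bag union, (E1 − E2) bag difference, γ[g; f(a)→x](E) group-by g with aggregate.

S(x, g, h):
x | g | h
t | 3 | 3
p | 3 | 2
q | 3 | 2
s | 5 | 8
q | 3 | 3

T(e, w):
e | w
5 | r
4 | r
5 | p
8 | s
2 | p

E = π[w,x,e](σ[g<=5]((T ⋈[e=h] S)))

σ filters on g, owned by the right side.
E' = π[w,x,e]((T ⋈[e=h] σ[g<=5](S)))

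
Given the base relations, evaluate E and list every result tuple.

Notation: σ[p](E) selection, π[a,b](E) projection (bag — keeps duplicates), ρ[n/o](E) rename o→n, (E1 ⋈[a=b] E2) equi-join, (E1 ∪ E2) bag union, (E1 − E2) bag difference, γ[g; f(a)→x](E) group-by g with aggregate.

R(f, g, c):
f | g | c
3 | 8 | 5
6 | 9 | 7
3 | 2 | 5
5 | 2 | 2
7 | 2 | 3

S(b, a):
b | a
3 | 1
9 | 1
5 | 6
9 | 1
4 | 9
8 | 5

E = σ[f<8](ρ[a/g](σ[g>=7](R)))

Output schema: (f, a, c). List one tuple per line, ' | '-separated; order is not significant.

Per-node cardinality:
  R → 5
  σ[g>=7](R) → 2
  ρ[a/g](σ[g>=7](R)) → 2
  σ[f<8](ρ[a/g](σ[g>=7](R))) → 2

== RESULT ==
f | a | c
3 | 8 | 5
6 | 9 | 7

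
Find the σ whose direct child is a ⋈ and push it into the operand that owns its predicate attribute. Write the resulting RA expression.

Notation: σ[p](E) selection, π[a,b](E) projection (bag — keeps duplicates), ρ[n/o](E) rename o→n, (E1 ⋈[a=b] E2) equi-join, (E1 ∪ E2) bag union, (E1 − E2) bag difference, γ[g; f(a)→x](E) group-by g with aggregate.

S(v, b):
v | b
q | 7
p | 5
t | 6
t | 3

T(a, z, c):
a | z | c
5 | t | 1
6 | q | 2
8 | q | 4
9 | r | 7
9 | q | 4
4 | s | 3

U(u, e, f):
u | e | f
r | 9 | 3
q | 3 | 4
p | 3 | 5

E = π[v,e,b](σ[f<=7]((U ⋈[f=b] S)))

σ filters on f, owned by the left side.
E' = π[v,e,b]((σ[f<=7](U) ⋈[f=b] S))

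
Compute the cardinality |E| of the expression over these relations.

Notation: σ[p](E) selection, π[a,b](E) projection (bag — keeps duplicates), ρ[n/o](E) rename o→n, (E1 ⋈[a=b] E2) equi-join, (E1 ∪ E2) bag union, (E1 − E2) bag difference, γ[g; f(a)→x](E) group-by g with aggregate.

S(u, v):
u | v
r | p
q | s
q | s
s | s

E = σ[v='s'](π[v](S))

Row counts bottom-up:
  S → 4
  π[v](S) → 4
  σ[v='s'](π[v](S)) → 3

|E| = 3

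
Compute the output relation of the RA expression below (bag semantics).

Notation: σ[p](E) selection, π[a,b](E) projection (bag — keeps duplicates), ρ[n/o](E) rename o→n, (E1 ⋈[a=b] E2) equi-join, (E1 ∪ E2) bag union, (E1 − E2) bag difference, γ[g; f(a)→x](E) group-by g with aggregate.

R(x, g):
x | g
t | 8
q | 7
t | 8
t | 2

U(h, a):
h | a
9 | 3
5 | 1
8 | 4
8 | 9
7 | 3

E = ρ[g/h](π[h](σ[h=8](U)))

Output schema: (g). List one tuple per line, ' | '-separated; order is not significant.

Per-node cardinality:
  U → 5
  σ[h=8](U) → 2
  π[h](σ[h=8](U)) → 2
  ρ[g/h](π[h](σ[h=8](U))) → 2

== RESULT ==
g
8
8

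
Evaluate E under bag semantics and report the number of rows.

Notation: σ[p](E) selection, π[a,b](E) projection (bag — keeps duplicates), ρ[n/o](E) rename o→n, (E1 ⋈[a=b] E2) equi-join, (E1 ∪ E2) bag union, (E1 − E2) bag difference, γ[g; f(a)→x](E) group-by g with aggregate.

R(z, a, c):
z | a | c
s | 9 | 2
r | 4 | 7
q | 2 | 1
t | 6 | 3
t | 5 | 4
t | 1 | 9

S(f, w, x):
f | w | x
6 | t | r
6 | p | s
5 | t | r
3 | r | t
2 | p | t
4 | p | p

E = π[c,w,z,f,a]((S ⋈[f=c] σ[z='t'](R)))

Per-node cardinality:
  S → 6
  R → 6
  σ[z='t'](R) → 3
  (S ⋈[f=c] σ[z='t'](R)) → 2
  π[c,w,z,f,a]((S ⋈[f=c] σ[z='t'](R))) → 2

|E| = 2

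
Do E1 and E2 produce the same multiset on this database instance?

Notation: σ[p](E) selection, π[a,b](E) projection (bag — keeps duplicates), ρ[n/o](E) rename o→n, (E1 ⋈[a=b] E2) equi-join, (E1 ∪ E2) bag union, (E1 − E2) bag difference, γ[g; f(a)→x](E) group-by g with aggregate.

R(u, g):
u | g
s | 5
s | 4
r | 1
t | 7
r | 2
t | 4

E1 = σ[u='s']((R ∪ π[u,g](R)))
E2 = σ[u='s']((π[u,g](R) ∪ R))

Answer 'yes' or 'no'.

E1 subexpression sizes:
  R → 6
  R → 6
  π[u,g](R) → 6
  (R ∪ π[u,g](R)) → 12
  σ[u='s']((R ∪ π[u,g](R))) → 4
E2 subexpression sizes:
  R → 6
  π[u,g](R) → 6
  R → 6
  (π[u,g](R) ∪ R) → 12
  σ[u='s']((π[u,g](R) ∪ R)) → 4

E1 and E2 produce the same multiset:
u | g
s | 4
s | 4
s | 5
s | 5

yes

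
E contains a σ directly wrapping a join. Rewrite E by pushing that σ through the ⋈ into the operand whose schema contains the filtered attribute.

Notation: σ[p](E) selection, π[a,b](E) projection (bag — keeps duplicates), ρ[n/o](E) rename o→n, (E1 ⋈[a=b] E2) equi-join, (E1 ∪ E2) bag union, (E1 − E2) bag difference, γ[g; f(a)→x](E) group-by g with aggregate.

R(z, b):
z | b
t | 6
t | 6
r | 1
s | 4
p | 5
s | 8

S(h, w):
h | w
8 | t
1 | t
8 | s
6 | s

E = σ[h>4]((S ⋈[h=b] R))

σ filters on h, owned by the left side.
E' = (σ[h>4](S) ⋈[h=b] R)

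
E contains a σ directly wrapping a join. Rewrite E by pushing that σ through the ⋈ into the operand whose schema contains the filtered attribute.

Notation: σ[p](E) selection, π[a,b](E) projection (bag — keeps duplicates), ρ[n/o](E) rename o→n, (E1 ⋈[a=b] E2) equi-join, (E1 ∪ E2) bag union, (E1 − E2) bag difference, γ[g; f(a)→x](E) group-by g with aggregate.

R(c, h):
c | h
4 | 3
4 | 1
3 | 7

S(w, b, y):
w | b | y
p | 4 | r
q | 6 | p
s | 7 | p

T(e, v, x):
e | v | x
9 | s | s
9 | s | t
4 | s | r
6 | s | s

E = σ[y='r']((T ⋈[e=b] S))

σ filters on y, owned by the right side.
E' = (T ⋈[e=b] σ[y='r'](S))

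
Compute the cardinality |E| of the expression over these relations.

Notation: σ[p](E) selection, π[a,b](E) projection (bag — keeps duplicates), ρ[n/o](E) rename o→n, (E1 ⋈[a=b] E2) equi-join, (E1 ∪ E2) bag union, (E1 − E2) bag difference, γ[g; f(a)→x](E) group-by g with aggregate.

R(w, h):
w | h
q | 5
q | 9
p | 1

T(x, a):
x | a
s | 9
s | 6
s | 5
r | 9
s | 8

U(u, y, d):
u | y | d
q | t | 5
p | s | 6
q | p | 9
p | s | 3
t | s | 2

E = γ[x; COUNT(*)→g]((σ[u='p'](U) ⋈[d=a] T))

Subexpression sizes:
  U → 5
  σ[u='p'](U) → 2
  T → 5
  (σ[u='p'](U) ⋈[d=a] T) → 1
  γ[x; COUNT(*)→g]((σ[u='p'](U) ⋈[d=a] T)) → 1

|E| = 1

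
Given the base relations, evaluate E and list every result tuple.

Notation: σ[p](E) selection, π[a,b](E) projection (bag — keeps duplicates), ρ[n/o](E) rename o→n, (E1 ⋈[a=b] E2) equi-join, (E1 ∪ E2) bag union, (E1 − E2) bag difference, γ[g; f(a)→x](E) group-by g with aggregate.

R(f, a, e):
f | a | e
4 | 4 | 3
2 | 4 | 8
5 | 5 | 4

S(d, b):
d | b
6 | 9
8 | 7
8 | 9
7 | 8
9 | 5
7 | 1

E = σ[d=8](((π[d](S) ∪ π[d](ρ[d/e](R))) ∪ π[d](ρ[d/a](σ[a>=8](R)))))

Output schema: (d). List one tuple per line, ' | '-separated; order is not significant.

Subexpression sizes:
  S → 6
  π[d](S) → 6
  R → 3
  ρ[d/e](R) → 3
  π[d](ρ[d/e](R)) → 3
  (π[d](S) ∪ π[d](ρ[d/e](R))) → 9
  R → 3
  σ[a>=8](R) → 0
  ρ[d/a](σ[a>=8](R)) → 0
  π[d](ρ[d/a](σ[a>=8](R))) → 0
  ((π[d](S) ∪ π[d](ρ[d/e](R))) ∪ π[d](ρ[d/a](σ[a>=8](R)))) → 9
  σ[d=8](((π[d](S) ∪ π[d](ρ[d/e](R))) ∪ π[d](ρ[d/a](σ[a>=8](R))))) → 3

== RESULT ==
d
8
8
8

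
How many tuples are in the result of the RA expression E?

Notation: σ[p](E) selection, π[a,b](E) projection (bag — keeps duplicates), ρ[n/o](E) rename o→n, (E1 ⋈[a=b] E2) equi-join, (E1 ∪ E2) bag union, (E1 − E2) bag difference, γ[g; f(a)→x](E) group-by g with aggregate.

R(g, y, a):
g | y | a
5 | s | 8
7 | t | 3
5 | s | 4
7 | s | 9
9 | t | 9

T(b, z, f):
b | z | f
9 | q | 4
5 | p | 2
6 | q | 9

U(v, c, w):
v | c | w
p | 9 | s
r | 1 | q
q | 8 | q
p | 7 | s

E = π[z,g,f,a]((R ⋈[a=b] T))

Stepwise |·|:
  R → 5
  T → 3
  (R ⋈[a=b] T) → 2
  π[z,g,f,a]((R ⋈[a=b] T)) → 2

|E| = 2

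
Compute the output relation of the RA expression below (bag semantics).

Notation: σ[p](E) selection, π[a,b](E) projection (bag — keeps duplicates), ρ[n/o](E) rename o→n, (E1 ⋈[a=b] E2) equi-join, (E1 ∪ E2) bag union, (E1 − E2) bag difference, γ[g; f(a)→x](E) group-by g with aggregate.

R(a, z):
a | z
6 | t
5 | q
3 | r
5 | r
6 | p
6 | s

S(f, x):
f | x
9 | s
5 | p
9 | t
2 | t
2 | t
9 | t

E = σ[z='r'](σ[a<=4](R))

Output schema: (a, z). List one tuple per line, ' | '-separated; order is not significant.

Row counts bottom-up:
  R → 6
  σ[a<=4](R) → 1
  σ[z='r'](σ[a<=4](R)) → 1

== RESULT ==
a | z
3 | r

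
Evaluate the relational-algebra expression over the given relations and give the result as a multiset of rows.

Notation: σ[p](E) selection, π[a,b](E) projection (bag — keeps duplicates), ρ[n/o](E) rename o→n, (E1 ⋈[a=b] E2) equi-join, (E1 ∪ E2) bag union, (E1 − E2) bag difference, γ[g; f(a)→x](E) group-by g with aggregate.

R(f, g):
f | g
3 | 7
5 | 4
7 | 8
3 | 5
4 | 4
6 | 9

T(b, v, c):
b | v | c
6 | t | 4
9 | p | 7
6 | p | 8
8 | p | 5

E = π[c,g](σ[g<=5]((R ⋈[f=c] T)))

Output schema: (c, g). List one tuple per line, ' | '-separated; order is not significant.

Stepwise |·|:
  R → 6
  T → 4
  (R ⋈[f=c] T) → 3
  σ[g<=5]((R ⋈[f=c] T)) → 2
  π[c,g](σ[g<=5]((R ⋈[f=c] T))) → 2

== RESULT ==
c | g
4 | 4
5 | 4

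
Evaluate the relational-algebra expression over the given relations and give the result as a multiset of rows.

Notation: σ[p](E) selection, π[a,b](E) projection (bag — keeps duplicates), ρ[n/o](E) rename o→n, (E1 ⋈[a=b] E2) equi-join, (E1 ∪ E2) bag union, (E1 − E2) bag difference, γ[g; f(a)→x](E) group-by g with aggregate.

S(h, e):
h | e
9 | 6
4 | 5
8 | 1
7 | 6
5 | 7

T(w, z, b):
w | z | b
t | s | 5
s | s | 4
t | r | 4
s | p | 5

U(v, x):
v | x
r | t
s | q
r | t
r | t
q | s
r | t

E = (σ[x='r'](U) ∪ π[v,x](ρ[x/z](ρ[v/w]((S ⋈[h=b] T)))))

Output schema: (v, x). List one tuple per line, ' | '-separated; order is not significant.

Row counts bottom-up:
  U → 6
  σ[x='r'](U) → 0
  S → 5
  T → 4
  (S ⋈[h=b] T) → 4
  ρ[v/w]((S ⋈[h=b] T)) → 4
  ρ[x/z](ρ[v/w]((S ⋈[h=b] T))) → 4
  π[v,x](ρ[x/z](ρ[v/w]((S ⋈[h=b] T)))) → 4
  (σ[x='r'](U) ∪ π[v,x](ρ[x/z](ρ[v/w]((S ⋈[h=b] T))))) → 4

== RESULT ==
v | x
s | p
s | s
t | r
t | s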